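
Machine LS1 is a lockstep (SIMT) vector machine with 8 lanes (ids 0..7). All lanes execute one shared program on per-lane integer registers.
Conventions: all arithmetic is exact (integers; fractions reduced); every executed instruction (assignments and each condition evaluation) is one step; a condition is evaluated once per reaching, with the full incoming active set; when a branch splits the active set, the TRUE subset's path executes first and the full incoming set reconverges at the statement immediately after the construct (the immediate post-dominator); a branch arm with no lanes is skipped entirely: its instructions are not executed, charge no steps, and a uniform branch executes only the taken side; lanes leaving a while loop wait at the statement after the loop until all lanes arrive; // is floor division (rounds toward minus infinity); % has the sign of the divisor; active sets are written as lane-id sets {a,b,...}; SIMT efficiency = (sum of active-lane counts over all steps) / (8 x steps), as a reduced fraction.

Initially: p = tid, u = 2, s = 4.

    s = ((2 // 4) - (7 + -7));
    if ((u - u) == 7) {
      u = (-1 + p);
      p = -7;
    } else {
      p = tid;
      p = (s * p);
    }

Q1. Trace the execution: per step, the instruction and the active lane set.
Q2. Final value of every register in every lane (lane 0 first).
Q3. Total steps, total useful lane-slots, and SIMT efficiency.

step 0: s <- ((2 // 4) - (7 + -7))   {0,1,2,3,4,5,6,7}
step 1: eval ((u - u) == 7)          {0,1,2,3,4,5,6,7}
step 2: p <- tid                     {0,1,2,3,4,5,6,7}
step 3: p <- (s * p)                 {0,1,2,3,4,5,6,7}

Answer: 4 steps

p: 0,0,0,0,0,0,0,0
u: 2,2,2,2,2,2,2,2
s: 0,0,0,0,0,0,0,0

steps = 4; useful = 32; efficiency = 32/32 = 1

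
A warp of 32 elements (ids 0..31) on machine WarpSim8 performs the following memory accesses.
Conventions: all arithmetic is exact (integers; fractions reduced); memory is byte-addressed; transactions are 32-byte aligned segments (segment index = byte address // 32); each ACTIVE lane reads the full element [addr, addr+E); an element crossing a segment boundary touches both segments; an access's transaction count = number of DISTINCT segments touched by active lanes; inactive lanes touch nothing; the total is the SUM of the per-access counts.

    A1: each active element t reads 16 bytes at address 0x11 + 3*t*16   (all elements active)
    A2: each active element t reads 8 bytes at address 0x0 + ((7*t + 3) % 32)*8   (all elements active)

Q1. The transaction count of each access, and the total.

A1: 48 transactions
A2: 8 transactions

Answer: 48,8; total 56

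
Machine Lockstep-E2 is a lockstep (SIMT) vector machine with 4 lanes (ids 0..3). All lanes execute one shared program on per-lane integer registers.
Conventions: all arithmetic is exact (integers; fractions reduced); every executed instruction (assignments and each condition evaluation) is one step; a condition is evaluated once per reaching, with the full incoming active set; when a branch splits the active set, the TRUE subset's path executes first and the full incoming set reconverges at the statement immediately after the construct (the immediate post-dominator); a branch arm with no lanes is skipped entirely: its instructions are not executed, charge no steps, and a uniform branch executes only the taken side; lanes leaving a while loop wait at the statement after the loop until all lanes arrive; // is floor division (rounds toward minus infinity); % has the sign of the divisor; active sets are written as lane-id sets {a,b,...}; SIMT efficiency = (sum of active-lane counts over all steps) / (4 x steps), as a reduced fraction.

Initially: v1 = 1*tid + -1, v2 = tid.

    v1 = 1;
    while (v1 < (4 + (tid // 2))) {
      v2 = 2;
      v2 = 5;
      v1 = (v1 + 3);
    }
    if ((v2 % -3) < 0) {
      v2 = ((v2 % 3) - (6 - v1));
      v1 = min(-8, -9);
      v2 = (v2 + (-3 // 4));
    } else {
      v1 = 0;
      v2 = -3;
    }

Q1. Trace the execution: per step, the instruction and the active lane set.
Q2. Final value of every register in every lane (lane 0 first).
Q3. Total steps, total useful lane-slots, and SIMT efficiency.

step 0: v1 <- 1                      {0,1,2,3}
step 1: eval (v1 < (4 + (tid // 2))) {0,1,2,3}
step 2: v2 <- 2                      {0,1,2,3}
step 3: v2 <- 5                      {0,1,2,3}
step 4: v1 <- (v1 + 3)               {0,1,2,3}
step 5: eval (v1 < (4 + (tid // 2))) {0,1,2,3}
step 6: v2 <- 2                      {2,3}
step 7: v2 <- 5                      {2,3}
step 8: v1 <- (v1 + 3)               {2,3}
step 9: eval (v1 < (4 + (tid // 2))) {2,3}
step 10: eval ((v2 % -3) < 0)         {0,1,2,3}
step 11: v2 <- ((v2 % 3) - (6 - v1))  {0,1,2,3}
step 12: v1 <- min(-8, -9)            {0,1,2,3}
step 13: v2 <- (v2 + (-3 // 4))       {0,1,2,3}

Answer: 14 steps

v1: -9,-9,-9,-9
v2: -1,-1,2,2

steps = 14; useful = 48; efficiency = 48/56 = 6/7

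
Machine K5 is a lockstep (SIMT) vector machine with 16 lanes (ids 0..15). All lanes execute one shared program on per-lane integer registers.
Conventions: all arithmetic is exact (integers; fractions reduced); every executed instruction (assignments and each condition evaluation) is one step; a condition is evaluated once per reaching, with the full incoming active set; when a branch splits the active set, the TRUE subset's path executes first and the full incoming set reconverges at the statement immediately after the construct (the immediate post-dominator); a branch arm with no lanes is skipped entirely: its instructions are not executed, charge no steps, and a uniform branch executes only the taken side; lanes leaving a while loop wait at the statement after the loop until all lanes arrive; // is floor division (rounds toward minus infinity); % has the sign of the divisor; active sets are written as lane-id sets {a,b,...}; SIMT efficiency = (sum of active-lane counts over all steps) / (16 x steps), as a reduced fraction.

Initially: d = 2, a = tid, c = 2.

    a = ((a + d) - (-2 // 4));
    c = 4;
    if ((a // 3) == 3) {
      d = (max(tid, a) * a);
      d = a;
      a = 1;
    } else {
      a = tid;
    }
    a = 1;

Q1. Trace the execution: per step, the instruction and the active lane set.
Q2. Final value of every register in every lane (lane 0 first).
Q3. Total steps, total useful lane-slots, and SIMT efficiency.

step 0: a <- ((a + d) - (-2 // 4))   {0,1,2,3,4,5,6,7,8,9,10,11,12,13,14,15}
step 1: c <- 4                       {0,1,2,3,4,5,6,7,8,9,10,11,12,13,14,15}
step 2: eval ((a // 3) == 3)         {0,1,2,3,4,5,6,7,8,9,10,11,12,13,14,15}
step 3: d <- (max(tid, a) * a)       {6,7,8}
step 4: d <- a                       {6,7,8}
step 5: a <- 1                       {6,7,8}
step 6: a <- tid                     {0,1,2,3,4,5,9,10,11,12,13,14,15}
step 7: a <- 1                       {0,1,2,3,4,5,6,7,8,9,10,11,12,13,14,15}

Answer: 8 steps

d: 2,2,2,2,2,2,9,10,11,2,2,2,2,2,2,2
a: 1,1,1,1,1,1,1,1,1,1,1,1,1,1,1,1
c: 4,4,4,4,4,4,4,4,4,4,4,4,4,4,4,4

steps = 8; useful = 86; efficiency = 86/128 = 43/64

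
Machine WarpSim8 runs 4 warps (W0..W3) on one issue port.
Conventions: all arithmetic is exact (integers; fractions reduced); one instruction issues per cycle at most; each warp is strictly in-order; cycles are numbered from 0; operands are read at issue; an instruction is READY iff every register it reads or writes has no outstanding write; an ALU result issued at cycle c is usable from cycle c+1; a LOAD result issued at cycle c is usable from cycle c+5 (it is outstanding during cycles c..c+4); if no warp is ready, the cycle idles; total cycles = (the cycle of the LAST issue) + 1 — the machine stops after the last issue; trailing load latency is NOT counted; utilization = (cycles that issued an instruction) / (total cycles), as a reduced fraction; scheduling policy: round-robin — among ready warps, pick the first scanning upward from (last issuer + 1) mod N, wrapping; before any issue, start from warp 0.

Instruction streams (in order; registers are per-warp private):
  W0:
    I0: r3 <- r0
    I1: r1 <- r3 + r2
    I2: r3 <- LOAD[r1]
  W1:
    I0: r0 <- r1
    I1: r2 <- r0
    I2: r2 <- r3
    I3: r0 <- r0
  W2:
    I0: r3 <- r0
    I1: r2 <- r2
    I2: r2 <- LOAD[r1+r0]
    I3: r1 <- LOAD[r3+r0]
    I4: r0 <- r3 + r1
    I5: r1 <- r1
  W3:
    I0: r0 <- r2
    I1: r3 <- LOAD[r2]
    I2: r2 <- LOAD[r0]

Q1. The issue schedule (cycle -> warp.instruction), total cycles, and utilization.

cycle 0: W0.I0
cycle 1: W1.I0
cycle 2: W2.I0
cycle 3: W3.I0
cycle 4: W0.I1
cycle 5: W1.I1
cycle 6: W2.I1
cycle 7: W3.I1
cycle 8: W0.I2
cycle 9: W1.I2
cycle 10: W2.I2
cycle 11: W3.I2
cycle 12: W1.I3
cycle 13: W2.I3
cycle 14: idle
cycle 15: idle
cycle 16: idle
cycle 17: idle
cycle 18: W2.I4
cycle 19: W2.I5

Answer: 20 cycles, utilization 4/5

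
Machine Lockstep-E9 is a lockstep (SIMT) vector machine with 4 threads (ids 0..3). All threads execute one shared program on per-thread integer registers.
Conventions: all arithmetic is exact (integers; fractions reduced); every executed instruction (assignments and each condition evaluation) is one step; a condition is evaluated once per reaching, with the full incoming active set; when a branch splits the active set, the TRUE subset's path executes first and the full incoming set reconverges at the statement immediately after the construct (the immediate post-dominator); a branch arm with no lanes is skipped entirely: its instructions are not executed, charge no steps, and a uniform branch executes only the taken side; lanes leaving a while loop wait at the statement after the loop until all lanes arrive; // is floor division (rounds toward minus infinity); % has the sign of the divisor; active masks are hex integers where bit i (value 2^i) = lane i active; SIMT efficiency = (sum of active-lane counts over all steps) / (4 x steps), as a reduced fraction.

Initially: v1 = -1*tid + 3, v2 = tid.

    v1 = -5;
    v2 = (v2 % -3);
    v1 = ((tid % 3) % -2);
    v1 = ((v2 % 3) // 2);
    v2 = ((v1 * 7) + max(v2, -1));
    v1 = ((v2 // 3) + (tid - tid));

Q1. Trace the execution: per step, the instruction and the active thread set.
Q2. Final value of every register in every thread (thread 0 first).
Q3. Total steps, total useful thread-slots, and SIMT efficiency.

step 0: v1 <- -5                     0xf
step 1: v2 <- (v2 % -3)              0xf
step 2: v1 <- ((tid % 3) % -2)       0xf
step 3: v1 <- ((v2 % 3) // 2)        0xf
step 4: v2 <- ((v1 * 7) + max(v2, -1)) 0xf
step 5: v1 <- ((v2 // 3) + (tid - tid)) 0xf

Answer: 6 steps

v1: 0,-1,2,0
v2: 0,-1,6,0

steps = 6; useful = 24; efficiency = 24/24 = 1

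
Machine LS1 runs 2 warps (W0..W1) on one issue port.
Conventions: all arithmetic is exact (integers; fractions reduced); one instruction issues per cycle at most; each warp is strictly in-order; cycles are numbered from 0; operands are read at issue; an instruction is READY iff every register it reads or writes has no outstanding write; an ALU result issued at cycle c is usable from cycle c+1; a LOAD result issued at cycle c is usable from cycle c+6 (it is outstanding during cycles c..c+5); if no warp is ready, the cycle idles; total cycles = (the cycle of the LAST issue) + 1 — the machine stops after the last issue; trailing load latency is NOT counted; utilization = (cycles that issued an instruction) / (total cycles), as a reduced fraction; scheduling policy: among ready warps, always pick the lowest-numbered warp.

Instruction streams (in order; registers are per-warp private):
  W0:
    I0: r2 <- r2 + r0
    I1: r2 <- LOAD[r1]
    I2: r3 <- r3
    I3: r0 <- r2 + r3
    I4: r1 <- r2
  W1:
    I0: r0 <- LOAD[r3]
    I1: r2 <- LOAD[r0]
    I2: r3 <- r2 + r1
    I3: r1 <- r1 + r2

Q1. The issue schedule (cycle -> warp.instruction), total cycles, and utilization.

cycle 0: W0.I0
cycle 1: W0.I1
cycle 2: W0.I2
cycle 3: W1.I0
cycle 4: idle
cycle 5: idle
cycle 6: idle
cycle 7: W0.I3
cycle 8: W0.I4
cycle 9: W1.I1
cycle 10: idle
cycle 11: idle
cycle 12: idle
cycle 13: idle
cycle 14: idle
cycle 15: W1.I2
cycle 16: W1.I3

Answer: 17 cycles, utilization 9/17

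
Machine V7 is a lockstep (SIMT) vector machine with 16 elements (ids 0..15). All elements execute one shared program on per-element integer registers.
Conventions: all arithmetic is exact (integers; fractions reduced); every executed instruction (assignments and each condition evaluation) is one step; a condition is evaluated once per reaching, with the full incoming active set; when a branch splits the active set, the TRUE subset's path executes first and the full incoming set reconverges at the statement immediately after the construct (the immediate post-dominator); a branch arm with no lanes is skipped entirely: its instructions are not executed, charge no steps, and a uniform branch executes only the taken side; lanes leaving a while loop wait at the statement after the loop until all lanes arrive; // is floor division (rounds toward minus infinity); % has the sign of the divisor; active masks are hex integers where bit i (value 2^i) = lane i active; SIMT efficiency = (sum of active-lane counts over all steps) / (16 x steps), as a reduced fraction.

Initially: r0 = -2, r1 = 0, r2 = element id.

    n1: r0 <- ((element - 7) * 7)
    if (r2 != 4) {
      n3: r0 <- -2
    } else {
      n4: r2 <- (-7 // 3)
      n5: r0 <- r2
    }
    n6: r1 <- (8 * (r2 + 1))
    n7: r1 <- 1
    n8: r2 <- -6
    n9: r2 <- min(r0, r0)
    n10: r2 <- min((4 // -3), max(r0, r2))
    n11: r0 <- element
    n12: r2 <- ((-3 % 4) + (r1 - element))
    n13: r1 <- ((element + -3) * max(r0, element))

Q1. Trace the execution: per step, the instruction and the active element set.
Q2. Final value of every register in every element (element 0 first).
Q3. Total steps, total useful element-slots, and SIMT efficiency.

step 0: r0 <- ((element - 7) * 7)    0xffff
step 1: eval (r2 != 4)               0xffff
step 2: r0 <- -2                     0xffef
step 3: r2 <- (-7 // 3)              0x0010
step 4: r0 <- r2                     0x0010
step 5: r1 <- (8 * (r2 + 1))         0xffff
step 6: r1 <- 1                      0xffff
step 7: r2 <- -6                     0xffff
step 8: r2 <- min(r0, r0)            0xffff
step 9: r2 <- min((4 // -3), max(r0, r2)) 0xffff
step 10: r0 <- element                0xffff
step 11: r2 <- ((-3 % 4) + (r1 - element)) 0xffff
step 12: r1 <- ((element + -3) * max(r0, element)) 0xffff

Answer: 13 steps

r0: 0,1,2,3,4,5,6,7,8,9,10,11,12,13,14,15
r1: 0,-2,-2,0,4,10,18,28,40,54,70,88,108,130,154,180
r2: 2,1,0,-1,-2,-3,-4,-5,-6,-7,-8,-9,-10,-11,-12,-13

steps = 13; useful = 177; efficiency = 177/208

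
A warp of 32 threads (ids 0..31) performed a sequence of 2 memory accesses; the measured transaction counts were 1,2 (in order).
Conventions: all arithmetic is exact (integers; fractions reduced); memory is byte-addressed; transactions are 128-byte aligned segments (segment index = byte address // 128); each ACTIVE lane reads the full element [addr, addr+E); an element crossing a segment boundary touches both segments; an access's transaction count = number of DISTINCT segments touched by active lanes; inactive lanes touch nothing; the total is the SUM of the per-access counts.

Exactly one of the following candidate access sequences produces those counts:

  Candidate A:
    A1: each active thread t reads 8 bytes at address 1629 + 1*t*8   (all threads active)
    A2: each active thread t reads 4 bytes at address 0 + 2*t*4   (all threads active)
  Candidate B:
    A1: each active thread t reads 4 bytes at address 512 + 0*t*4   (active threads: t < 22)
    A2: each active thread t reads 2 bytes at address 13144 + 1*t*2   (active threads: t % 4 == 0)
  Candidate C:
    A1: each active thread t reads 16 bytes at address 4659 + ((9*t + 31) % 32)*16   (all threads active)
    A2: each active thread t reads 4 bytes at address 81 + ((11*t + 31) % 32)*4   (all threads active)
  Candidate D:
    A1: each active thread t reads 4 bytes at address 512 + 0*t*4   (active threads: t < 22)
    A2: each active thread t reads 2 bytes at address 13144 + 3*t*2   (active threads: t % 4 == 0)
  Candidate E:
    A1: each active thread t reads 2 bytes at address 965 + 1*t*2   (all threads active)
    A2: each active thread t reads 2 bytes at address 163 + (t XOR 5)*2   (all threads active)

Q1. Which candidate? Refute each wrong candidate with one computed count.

A: A1 gives 3 transactions, not 1
C: A1 gives 5 transactions, not 1
D: A2 gives 3 transactions, not 2
E: A1 gives 2 transactions, not 1
B: all counts match (1,2)

Answer: B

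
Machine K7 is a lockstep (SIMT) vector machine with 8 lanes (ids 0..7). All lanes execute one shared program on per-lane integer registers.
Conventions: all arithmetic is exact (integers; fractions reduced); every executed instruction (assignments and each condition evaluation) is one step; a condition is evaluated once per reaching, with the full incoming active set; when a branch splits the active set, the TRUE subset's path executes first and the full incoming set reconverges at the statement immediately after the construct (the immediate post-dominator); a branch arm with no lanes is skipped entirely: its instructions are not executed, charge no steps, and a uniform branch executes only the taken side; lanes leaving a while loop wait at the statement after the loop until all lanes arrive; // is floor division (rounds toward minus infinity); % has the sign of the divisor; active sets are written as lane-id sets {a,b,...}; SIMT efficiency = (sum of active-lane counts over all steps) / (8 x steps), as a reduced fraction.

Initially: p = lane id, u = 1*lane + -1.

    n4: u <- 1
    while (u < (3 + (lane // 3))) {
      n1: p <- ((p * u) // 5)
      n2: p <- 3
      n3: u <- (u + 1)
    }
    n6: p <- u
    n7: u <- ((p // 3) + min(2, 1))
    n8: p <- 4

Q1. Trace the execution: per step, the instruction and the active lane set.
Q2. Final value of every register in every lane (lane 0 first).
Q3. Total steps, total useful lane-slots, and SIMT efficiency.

step 0: u <- 1                       {0,1,2,3,4,5,6,7}
step 1: eval (u < (3 + (lane // 3))) {0,1,2,3,4,5,6,7}
step 2: p <- ((p * u) // 5)          {0,1,2,3,4,5,6,7}
step 3: p <- 3                       {0,1,2,3,4,5,6,7}
step 4: u <- (u + 1)                 {0,1,2,3,4,5,6,7}
step 5: eval (u < (3 + (lane // 3))) {0,1,2,3,4,5,6,7}
step 6: p <- ((p * u) // 5)          {0,1,2,3,4,5,6,7}
step 7: p <- 3                       {0,1,2,3,4,5,6,7}
step 8: u <- (u + 1)                 {0,1,2,3,4,5,6,7}
step 9: eval (u < (3 + (lane // 3))) {0,1,2,3,4,5,6,7}
step 10: p <- ((p * u) // 5)          {3,4,5,6,7}
step 11: p <- 3                       {3,4,5,6,7}
step 12: u <- (u + 1)                 {3,4,5,6,7}
step 13: eval (u < (3 + (lane // 3))) {3,4,5,6,7}
step 14: p <- ((p * u) // 5)          {6,7}
step 15: p <- 3                       {6,7}
step 16: u <- (u + 1)                 {6,7}
step 17: eval (u < (3 + (lane // 3))) {6,7}
step 18: p <- u                       {0,1,2,3,4,5,6,7}
step 19: u <- ((p // 3) + min(2, 1))  {0,1,2,3,4,5,6,7}
step 20: p <- 4                       {0,1,2,3,4,5,6,7}

Answer: 21 steps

p: 4,4,4,4,4,4,4,4
u: 2,2,2,2,2,2,2,2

steps = 21; useful = 132; efficiency = 132/168 = 11/14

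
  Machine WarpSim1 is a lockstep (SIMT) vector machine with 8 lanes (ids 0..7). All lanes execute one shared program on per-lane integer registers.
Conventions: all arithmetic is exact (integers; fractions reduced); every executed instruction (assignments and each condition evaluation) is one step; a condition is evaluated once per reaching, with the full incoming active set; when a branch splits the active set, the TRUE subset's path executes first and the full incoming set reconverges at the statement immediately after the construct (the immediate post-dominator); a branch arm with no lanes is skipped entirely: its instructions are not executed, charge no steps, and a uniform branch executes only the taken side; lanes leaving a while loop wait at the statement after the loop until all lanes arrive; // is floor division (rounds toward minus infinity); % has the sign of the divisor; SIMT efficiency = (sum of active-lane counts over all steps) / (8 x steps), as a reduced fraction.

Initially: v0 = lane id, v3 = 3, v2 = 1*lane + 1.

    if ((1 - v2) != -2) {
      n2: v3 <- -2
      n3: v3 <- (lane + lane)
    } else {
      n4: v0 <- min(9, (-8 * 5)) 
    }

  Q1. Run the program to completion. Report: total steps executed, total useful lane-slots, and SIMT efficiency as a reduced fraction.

Answer: 4 steps, 23 useful, 23/32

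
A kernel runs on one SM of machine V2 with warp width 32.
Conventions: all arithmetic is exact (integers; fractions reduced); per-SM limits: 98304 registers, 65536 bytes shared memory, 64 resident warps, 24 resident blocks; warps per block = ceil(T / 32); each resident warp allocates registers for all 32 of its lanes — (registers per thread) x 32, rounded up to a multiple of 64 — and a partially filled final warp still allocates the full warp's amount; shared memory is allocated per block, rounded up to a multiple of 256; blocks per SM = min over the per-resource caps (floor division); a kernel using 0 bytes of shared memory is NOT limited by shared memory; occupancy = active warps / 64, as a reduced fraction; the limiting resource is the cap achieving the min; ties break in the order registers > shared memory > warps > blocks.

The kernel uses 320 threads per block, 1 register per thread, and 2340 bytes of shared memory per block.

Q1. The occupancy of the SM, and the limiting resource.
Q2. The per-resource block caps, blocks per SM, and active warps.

Answer: occupancy 15/16, limited by warps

registers: 153 blocks
shared memory: 25 blocks
warps: 6 blocks
blocks: 24 blocks

Answer: 6 blocks, 60 active warps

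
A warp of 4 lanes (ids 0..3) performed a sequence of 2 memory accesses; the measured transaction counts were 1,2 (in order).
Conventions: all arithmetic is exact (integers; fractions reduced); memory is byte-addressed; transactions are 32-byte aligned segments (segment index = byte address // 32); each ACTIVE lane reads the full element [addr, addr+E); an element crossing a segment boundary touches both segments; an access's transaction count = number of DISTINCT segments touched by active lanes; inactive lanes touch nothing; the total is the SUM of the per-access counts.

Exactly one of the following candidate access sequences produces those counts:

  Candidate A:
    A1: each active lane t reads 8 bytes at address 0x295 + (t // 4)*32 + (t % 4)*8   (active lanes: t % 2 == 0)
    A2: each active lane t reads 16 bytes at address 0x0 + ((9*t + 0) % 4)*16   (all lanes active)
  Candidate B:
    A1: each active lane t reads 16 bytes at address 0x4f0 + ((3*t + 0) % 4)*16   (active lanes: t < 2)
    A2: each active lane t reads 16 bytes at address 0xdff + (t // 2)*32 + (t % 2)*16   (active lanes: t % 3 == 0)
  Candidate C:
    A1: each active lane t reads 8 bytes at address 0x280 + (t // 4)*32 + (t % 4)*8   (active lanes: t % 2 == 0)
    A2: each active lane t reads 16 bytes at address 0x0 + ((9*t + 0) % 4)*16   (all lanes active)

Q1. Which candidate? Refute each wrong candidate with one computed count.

A: A1 gives 2 transactions, not 1
B: A1 gives 2 transactions, not 1
C: all counts match (1,2)

Answer: C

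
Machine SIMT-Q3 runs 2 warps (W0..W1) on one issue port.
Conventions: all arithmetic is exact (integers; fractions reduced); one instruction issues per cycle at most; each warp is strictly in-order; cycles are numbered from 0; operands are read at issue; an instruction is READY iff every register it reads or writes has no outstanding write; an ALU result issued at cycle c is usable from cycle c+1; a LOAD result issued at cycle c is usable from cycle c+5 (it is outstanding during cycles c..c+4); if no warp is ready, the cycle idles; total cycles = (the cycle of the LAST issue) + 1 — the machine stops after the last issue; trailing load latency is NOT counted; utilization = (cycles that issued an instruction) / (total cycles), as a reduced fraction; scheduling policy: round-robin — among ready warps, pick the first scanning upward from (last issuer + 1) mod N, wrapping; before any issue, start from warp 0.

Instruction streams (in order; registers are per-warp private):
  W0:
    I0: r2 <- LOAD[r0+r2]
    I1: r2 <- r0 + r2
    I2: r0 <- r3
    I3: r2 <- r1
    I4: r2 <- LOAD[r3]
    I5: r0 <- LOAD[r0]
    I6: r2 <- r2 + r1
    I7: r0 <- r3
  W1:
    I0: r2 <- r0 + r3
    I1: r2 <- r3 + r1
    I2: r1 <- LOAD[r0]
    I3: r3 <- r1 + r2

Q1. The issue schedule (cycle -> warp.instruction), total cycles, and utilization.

cycle 0: W0.I0
cycle 1: W1.I0
cycle 2: W1.I1
cycle 3: W1.I2
cycle 4: idle
cycle 5: W0.I1
cycle 6: W0.I2
cycle 7: W0.I3
cycle 8: W1.I3
cycle 9: W0.I4
cycle 10: W0.I5
cycle 11: idle
cycle 12: idle
cycle 13: idle
cycle 14: W0.I6
cycle 15: W0.I7

Answer: 16 cycles, utilization 3/4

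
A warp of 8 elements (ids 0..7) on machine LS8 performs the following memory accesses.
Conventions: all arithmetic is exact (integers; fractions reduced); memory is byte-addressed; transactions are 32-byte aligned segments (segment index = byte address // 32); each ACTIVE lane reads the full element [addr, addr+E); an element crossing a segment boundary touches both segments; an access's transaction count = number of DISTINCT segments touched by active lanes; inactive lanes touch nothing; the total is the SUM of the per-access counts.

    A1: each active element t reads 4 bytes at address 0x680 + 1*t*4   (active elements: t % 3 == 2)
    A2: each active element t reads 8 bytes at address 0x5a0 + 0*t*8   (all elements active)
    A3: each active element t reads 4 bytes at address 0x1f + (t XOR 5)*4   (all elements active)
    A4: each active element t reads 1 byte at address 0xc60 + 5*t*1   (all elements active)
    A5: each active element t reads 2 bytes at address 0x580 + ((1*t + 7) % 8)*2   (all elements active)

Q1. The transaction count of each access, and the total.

A1: 1 transaction
A2: 1 transaction
A3: 2 transactions
A4: 2 transactions
A5: 1 transaction

Answer: 1,1,2,2,1; total 7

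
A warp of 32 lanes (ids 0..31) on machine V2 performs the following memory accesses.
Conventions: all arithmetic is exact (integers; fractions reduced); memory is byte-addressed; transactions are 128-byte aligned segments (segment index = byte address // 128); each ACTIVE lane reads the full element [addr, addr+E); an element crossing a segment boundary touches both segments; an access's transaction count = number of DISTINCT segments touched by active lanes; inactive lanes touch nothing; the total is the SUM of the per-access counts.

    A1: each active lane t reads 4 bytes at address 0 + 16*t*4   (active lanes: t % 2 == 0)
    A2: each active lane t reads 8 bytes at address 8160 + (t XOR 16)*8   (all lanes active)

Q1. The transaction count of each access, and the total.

A1: 16 transactions
A2: 3 transactions

Answer: 16,3; total 19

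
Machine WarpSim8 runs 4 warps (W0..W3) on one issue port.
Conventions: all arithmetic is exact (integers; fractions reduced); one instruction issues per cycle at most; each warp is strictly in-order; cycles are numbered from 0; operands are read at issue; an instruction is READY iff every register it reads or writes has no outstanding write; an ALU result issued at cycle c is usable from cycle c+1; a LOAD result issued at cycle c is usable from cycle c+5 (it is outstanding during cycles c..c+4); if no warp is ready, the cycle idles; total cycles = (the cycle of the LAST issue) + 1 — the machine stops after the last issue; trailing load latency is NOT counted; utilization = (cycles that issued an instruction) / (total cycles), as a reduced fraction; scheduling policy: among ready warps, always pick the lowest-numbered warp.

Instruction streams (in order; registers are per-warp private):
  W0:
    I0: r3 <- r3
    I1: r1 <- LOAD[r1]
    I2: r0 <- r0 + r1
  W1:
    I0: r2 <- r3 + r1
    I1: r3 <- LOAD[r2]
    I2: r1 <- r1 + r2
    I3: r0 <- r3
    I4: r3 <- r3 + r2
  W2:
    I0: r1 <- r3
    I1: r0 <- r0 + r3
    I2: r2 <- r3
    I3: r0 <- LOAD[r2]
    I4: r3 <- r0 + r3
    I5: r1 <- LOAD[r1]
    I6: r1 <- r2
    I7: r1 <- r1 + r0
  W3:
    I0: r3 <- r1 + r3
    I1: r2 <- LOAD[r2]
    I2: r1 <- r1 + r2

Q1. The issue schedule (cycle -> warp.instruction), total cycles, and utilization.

cycle 0: W0.I0
cycle 1: W0.I1
cycle 2: W1.I0
cycle 3: W1.I1
cycle 4: W1.I2
cycle 5: W2.I0
cycle 6: W0.I2
cycle 7: W2.I1
cycle 8: W1.I3
cycle 9: W1.I4
cycle 10: W2.I2
cycle 11: W2.I3
cycle 12: W3.I0
cycle 13: W3.I1
cycle 14: idle
cycle 15: idle
cycle 16: W2.I4
cycle 17: W2.I5
cycle 18: W3.I2
cycle 19: idle
cycle 20: idle
cycle 21: idle
cycle 22: W2.I6
cycle 23: W2.I7

Answer: 24 cycles, utilization 19/24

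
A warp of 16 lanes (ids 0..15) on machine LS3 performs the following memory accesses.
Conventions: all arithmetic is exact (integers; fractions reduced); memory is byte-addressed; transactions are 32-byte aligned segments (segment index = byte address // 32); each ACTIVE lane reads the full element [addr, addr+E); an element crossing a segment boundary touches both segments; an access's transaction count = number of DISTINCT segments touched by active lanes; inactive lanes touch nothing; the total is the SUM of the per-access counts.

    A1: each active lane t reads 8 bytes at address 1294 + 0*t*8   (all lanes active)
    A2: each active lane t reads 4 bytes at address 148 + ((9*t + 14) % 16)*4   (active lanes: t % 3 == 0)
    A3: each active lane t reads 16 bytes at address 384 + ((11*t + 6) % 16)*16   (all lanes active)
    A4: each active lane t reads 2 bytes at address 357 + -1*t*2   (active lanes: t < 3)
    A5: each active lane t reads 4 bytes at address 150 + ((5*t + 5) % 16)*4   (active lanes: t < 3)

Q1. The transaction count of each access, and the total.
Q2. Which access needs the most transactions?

A1: 1 transaction
A2: 2 transactions
A3: 8 transactions
A4: 1 transaction
A5: 2 transactions

Answer: 1,2,8,1,2; total 14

Answer: A3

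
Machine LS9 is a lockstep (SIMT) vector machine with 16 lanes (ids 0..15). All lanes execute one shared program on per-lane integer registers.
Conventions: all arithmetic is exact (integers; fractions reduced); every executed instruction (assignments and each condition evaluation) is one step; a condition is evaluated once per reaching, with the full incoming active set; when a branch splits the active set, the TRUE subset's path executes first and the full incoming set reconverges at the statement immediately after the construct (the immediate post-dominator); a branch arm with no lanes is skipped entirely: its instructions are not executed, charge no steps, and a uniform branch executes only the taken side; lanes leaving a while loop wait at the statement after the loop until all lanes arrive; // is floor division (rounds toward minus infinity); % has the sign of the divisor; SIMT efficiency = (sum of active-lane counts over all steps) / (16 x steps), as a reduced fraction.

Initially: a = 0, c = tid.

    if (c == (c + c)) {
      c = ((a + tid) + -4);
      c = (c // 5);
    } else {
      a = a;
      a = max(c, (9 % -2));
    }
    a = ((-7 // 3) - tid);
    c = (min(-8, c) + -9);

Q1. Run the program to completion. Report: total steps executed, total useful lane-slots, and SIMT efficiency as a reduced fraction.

Answer: 7 steps, 80 useful, 5/7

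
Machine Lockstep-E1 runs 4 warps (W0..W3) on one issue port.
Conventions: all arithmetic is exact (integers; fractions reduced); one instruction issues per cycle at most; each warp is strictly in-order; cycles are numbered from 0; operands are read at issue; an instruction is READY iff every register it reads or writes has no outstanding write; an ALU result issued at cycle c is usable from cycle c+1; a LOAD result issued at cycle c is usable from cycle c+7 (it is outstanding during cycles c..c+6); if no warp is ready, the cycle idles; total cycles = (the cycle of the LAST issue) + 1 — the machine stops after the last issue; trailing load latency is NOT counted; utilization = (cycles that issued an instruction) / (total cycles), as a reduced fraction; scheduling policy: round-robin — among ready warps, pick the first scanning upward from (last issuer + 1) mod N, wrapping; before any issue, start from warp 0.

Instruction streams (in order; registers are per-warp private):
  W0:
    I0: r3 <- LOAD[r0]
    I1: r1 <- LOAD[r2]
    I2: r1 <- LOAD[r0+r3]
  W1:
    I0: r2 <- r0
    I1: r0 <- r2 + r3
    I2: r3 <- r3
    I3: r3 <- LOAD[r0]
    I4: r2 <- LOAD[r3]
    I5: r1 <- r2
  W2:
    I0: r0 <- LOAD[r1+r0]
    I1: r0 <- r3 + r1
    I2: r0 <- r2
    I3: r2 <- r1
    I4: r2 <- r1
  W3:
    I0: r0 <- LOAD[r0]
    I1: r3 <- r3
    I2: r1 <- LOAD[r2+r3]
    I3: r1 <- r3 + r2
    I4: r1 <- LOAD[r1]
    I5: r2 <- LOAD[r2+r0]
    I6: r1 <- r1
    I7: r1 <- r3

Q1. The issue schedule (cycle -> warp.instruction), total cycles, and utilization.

cycle 0: W0.I0
cycle 1: W1.I0
cycle 2: W2.I0
cycle 3: W3.I0
cycle 4: W0.I1
cycle 5: W1.I1
cycle 6: W3.I1
cycle 7: W1.I2
cycle 8: W3.I2
cycle 9: W1.I3
cycle 10: W2.I1
cycle 11: W0.I2
cycle 12: W2.I2
cycle 13: W2.I3
cycle 14: W2.I4
cycle 15: W3.I3
cycle 16: W1.I4
cycle 17: W3.I4
cycle 18: W3.I5
cycle 19: idle
cycle 20: idle
cycle 21: idle
cycle 22: idle
cycle 23: W1.I5
cycle 24: W3.I6
cycle 25: W3.I7

Answer: 26 cycles, utilization 11/13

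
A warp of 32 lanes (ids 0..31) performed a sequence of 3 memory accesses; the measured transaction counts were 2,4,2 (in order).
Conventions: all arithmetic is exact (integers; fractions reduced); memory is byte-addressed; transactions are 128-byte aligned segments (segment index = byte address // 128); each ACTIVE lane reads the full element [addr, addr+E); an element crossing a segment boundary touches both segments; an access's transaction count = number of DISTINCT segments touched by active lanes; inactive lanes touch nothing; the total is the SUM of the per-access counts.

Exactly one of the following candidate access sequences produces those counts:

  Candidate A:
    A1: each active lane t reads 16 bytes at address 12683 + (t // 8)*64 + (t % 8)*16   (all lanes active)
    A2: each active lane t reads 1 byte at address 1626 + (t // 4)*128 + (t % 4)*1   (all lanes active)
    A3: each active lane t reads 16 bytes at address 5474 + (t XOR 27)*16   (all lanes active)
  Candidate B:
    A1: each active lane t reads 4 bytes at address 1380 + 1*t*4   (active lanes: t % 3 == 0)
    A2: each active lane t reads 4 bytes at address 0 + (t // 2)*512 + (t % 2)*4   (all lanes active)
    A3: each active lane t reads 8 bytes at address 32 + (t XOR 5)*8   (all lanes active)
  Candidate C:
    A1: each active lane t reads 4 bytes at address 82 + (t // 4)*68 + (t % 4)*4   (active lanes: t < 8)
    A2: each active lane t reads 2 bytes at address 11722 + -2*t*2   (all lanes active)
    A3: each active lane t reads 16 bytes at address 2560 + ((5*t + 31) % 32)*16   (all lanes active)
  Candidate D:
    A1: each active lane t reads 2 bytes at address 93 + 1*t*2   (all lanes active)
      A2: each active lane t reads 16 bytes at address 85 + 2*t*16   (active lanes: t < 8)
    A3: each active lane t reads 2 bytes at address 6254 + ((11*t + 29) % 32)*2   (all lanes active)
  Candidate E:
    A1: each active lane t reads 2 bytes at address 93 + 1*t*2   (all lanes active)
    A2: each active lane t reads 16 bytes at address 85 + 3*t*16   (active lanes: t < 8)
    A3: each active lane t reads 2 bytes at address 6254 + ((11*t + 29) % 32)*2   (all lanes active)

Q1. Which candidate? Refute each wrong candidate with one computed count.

A: A1 gives 3 transactions, not 2
B: A2 gives 16 transactions, not 4
C: A2 gives 2 transactions, not 4
D: A2 gives 3 transactions, not 4
E: all counts match (2,4,2)

Answer: E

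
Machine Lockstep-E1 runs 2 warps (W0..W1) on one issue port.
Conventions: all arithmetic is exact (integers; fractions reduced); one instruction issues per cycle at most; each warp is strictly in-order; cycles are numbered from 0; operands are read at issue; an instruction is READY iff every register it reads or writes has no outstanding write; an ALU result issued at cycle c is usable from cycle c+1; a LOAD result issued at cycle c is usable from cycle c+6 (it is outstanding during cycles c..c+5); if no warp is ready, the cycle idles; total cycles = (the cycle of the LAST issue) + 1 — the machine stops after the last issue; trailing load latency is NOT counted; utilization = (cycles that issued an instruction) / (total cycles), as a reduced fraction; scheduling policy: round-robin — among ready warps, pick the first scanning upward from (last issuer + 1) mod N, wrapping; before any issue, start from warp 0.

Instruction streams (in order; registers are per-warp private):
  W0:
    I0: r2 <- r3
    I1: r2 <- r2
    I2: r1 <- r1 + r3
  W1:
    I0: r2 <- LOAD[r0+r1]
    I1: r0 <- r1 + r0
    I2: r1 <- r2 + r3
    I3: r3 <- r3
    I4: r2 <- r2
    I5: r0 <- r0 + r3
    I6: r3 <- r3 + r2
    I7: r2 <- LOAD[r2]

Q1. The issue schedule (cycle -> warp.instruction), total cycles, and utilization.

cycle 0: W0.I0
cycle 1: W1.I0
cycle 2: W0.I1
cycle 3: W1.I1
cycle 4: W0.I2
cycle 5: idle
cycle 6: idle
cycle 7: W1.I2
cycle 8: W1.I3
cycle 9: W1.I4
cycle 10: W1.I5
cycle 11: W1.I6
cycle 12: W1.I7

Answer: 13 cycles, utilization 11/13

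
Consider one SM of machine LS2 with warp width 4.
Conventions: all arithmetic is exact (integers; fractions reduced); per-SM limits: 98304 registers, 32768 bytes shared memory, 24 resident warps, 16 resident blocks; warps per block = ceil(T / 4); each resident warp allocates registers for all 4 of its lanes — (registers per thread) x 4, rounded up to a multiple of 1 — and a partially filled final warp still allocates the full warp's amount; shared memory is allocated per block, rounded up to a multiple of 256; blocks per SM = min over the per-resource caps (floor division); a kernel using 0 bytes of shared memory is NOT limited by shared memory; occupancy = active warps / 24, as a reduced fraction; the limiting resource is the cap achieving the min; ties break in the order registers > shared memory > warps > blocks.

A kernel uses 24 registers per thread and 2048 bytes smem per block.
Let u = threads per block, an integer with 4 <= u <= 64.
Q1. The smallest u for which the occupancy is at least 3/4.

Answer: u = 5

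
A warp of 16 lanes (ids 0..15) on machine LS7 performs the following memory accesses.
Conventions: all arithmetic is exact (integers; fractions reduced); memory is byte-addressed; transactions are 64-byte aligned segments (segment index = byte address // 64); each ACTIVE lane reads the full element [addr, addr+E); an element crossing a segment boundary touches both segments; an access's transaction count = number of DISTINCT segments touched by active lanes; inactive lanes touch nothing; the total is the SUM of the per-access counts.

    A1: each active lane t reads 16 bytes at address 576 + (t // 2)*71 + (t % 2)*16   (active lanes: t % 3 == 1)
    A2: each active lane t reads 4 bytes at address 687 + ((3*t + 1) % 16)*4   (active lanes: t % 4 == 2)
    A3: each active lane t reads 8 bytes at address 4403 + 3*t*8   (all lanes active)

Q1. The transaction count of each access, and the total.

A1: 6 transactions
A2: 2 transactions
A3: 7 transactions

Answer: 6,2,7; total 15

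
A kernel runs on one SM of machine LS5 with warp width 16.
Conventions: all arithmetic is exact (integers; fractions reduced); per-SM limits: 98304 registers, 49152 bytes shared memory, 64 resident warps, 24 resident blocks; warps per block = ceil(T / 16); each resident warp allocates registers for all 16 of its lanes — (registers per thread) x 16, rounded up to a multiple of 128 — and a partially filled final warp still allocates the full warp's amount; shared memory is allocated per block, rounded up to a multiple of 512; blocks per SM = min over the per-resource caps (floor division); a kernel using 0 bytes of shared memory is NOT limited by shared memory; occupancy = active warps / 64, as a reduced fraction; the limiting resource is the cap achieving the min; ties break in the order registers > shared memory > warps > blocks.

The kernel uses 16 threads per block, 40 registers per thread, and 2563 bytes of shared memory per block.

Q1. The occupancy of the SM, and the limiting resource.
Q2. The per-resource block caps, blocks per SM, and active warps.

Answer: occupancy 1/4, limited by shared memory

registers: 153 blocks
shared memory: 16 blocks
warps: 64 blocks
blocks: 24 blocks

Answer: 16 blocks, 16 active warps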